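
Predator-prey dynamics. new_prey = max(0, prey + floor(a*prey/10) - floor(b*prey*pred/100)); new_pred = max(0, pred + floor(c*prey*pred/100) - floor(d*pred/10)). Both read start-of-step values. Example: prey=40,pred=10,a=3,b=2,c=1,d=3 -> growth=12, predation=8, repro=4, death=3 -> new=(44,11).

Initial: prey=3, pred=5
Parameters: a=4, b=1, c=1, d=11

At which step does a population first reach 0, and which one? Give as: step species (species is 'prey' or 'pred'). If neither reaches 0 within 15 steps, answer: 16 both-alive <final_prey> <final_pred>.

Step 1: prey: 3+1-0=4; pred: 5+0-5=0
First extinction: pred at step 1

Answer: 1 pred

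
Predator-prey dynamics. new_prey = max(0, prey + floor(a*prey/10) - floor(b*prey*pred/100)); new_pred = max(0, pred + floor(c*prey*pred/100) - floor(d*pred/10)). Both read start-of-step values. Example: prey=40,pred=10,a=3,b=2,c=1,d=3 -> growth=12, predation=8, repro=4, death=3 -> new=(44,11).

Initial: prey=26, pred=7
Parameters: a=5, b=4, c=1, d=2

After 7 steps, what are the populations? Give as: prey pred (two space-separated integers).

Answer: 31 26

Derivation:
Step 1: prey: 26+13-7=32; pred: 7+1-1=7
Step 2: prey: 32+16-8=40; pred: 7+2-1=8
Step 3: prey: 40+20-12=48; pred: 8+3-1=10
Step 4: prey: 48+24-19=53; pred: 10+4-2=12
Step 5: prey: 53+26-25=54; pred: 12+6-2=16
Step 6: prey: 54+27-34=47; pred: 16+8-3=21
Step 7: prey: 47+23-39=31; pred: 21+9-4=26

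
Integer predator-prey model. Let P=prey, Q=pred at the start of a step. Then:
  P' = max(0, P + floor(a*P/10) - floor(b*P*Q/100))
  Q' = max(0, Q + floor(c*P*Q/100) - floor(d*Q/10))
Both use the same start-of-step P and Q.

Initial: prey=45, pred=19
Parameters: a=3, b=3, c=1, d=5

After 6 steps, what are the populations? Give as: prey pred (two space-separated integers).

Step 1: prey: 45+13-25=33; pred: 19+8-9=18
Step 2: prey: 33+9-17=25; pred: 18+5-9=14
Step 3: prey: 25+7-10=22; pred: 14+3-7=10
Step 4: prey: 22+6-6=22; pred: 10+2-5=7
Step 5: prey: 22+6-4=24; pred: 7+1-3=5
Step 6: prey: 24+7-3=28; pred: 5+1-2=4

Answer: 28 4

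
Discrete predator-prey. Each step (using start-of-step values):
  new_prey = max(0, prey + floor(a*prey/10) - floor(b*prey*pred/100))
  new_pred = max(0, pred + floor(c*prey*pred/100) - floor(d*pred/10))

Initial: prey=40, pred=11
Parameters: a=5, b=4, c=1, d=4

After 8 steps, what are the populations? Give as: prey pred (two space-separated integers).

Answer: 38 15

Derivation:
Step 1: prey: 40+20-17=43; pred: 11+4-4=11
Step 2: prey: 43+21-18=46; pred: 11+4-4=11
Step 3: prey: 46+23-20=49; pred: 11+5-4=12
Step 4: prey: 49+24-23=50; pred: 12+5-4=13
Step 5: prey: 50+25-26=49; pred: 13+6-5=14
Step 6: prey: 49+24-27=46; pred: 14+6-5=15
Step 7: prey: 46+23-27=42; pred: 15+6-6=15
Step 8: prey: 42+21-25=38; pred: 15+6-6=15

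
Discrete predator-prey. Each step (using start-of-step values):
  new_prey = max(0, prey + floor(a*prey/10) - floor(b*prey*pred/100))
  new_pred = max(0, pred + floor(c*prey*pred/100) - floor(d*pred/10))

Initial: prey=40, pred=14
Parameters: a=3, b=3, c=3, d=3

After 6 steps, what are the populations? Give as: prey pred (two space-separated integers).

Answer: 0 21

Derivation:
Step 1: prey: 40+12-16=36; pred: 14+16-4=26
Step 2: prey: 36+10-28=18; pred: 26+28-7=47
Step 3: prey: 18+5-25=0; pred: 47+25-14=58
Step 4: prey: 0+0-0=0; pred: 58+0-17=41
Step 5: prey: 0+0-0=0; pred: 41+0-12=29
Step 6: prey: 0+0-0=0; pred: 29+0-8=21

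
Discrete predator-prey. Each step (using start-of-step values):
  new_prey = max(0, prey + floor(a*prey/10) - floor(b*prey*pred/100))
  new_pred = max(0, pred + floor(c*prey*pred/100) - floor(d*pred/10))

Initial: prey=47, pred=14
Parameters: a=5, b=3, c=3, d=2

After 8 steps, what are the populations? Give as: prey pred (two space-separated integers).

Step 1: prey: 47+23-19=51; pred: 14+19-2=31
Step 2: prey: 51+25-47=29; pred: 31+47-6=72
Step 3: prey: 29+14-62=0; pred: 72+62-14=120
Step 4: prey: 0+0-0=0; pred: 120+0-24=96
Step 5: prey: 0+0-0=0; pred: 96+0-19=77
Step 6: prey: 0+0-0=0; pred: 77+0-15=62
Step 7: prey: 0+0-0=0; pred: 62+0-12=50
Step 8: prey: 0+0-0=0; pred: 50+0-10=40

Answer: 0 40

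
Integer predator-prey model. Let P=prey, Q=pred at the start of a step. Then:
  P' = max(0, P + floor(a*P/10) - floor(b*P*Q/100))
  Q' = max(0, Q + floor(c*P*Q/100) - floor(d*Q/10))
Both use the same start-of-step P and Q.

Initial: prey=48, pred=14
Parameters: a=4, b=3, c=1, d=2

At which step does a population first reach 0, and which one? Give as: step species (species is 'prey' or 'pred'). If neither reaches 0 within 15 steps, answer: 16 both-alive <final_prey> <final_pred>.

Step 1: prey: 48+19-20=47; pred: 14+6-2=18
Step 2: prey: 47+18-25=40; pred: 18+8-3=23
Step 3: prey: 40+16-27=29; pred: 23+9-4=28
Step 4: prey: 29+11-24=16; pred: 28+8-5=31
Step 5: prey: 16+6-14=8; pred: 31+4-6=29
Step 6: prey: 8+3-6=5; pred: 29+2-5=26
Step 7: prey: 5+2-3=4; pred: 26+1-5=22
Step 8: prey: 4+1-2=3; pred: 22+0-4=18
Step 9: prey: 3+1-1=3; pred: 18+0-3=15
Step 10: prey: 3+1-1=3; pred: 15+0-3=12
Step 11: prey: 3+1-1=3; pred: 12+0-2=10
Step 12: prey: 3+1-0=4; pred: 10+0-2=8
Step 13: prey: 4+1-0=5; pred: 8+0-1=7
Step 14: prey: 5+2-1=6; pred: 7+0-1=6
Step 15: prey: 6+2-1=7; pred: 6+0-1=5
No extinction within 15 steps

Answer: 16 both-alive 7 5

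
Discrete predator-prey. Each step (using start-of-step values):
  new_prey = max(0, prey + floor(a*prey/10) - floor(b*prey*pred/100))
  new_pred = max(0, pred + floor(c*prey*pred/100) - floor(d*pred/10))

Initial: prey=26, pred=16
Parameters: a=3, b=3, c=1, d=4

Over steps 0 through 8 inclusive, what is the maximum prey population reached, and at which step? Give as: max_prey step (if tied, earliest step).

Answer: 33 8

Derivation:
Step 1: prey: 26+7-12=21; pred: 16+4-6=14
Step 2: prey: 21+6-8=19; pred: 14+2-5=11
Step 3: prey: 19+5-6=18; pred: 11+2-4=9
Step 4: prey: 18+5-4=19; pred: 9+1-3=7
Step 5: prey: 19+5-3=21; pred: 7+1-2=6
Step 6: prey: 21+6-3=24; pred: 6+1-2=5
Step 7: prey: 24+7-3=28; pred: 5+1-2=4
Step 8: prey: 28+8-3=33; pred: 4+1-1=4
Max prey = 33 at step 8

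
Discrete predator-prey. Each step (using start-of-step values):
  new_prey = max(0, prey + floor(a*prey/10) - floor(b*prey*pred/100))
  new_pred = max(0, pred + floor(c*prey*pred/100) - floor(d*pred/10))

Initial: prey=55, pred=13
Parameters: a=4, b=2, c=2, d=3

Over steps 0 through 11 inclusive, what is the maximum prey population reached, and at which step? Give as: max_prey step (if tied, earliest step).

Step 1: prey: 55+22-14=63; pred: 13+14-3=24
Step 2: prey: 63+25-30=58; pred: 24+30-7=47
Step 3: prey: 58+23-54=27; pred: 47+54-14=87
Step 4: prey: 27+10-46=0; pred: 87+46-26=107
Step 5: prey: 0+0-0=0; pred: 107+0-32=75
Step 6: prey: 0+0-0=0; pred: 75+0-22=53
Step 7: prey: 0+0-0=0; pred: 53+0-15=38
Step 8: prey: 0+0-0=0; pred: 38+0-11=27
Step 9: prey: 0+0-0=0; pred: 27+0-8=19
Step 10: prey: 0+0-0=0; pred: 19+0-5=14
Step 11: prey: 0+0-0=0; pred: 14+0-4=10
Max prey = 63 at step 1

Answer: 63 1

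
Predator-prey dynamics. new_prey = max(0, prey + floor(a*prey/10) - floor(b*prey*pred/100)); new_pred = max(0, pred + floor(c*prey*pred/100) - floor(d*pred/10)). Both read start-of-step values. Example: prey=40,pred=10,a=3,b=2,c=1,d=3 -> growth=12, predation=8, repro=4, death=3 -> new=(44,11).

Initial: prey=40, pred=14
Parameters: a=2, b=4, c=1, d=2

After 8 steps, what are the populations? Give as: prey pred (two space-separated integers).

Answer: 2 7

Derivation:
Step 1: prey: 40+8-22=26; pred: 14+5-2=17
Step 2: prey: 26+5-17=14; pred: 17+4-3=18
Step 3: prey: 14+2-10=6; pred: 18+2-3=17
Step 4: prey: 6+1-4=3; pred: 17+1-3=15
Step 5: prey: 3+0-1=2; pred: 15+0-3=12
Step 6: prey: 2+0-0=2; pred: 12+0-2=10
Step 7: prey: 2+0-0=2; pred: 10+0-2=8
Step 8: prey: 2+0-0=2; pred: 8+0-1=7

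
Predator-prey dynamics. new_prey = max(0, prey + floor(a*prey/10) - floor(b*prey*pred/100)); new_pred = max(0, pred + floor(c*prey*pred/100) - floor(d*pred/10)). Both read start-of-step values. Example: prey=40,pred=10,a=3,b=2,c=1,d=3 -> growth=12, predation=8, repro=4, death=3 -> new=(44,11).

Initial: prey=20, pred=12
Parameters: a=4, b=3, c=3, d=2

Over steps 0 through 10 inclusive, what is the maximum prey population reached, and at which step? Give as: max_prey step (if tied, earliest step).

Answer: 21 1

Derivation:
Step 1: prey: 20+8-7=21; pred: 12+7-2=17
Step 2: prey: 21+8-10=19; pred: 17+10-3=24
Step 3: prey: 19+7-13=13; pred: 24+13-4=33
Step 4: prey: 13+5-12=6; pred: 33+12-6=39
Step 5: prey: 6+2-7=1; pred: 39+7-7=39
Step 6: prey: 1+0-1=0; pred: 39+1-7=33
Step 7: prey: 0+0-0=0; pred: 33+0-6=27
Step 8: prey: 0+0-0=0; pred: 27+0-5=22
Step 9: prey: 0+0-0=0; pred: 22+0-4=18
Step 10: prey: 0+0-0=0; pred: 18+0-3=15
Max prey = 21 at step 1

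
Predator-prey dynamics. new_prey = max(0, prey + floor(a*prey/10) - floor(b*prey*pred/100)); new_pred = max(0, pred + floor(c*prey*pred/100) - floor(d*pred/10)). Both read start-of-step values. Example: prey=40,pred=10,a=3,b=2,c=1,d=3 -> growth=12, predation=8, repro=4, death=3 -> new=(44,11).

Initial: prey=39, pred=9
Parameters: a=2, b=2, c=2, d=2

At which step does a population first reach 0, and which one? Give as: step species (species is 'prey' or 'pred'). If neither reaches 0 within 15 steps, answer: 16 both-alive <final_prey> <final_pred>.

Step 1: prey: 39+7-7=39; pred: 9+7-1=15
Step 2: prey: 39+7-11=35; pred: 15+11-3=23
Step 3: prey: 35+7-16=26; pred: 23+16-4=35
Step 4: prey: 26+5-18=13; pred: 35+18-7=46
Step 5: prey: 13+2-11=4; pred: 46+11-9=48
Step 6: prey: 4+0-3=1; pred: 48+3-9=42
Step 7: prey: 1+0-0=1; pred: 42+0-8=34
Step 8: prey: 1+0-0=1; pred: 34+0-6=28
Step 9: prey: 1+0-0=1; pred: 28+0-5=23
Step 10: prey: 1+0-0=1; pred: 23+0-4=19
Step 11: prey: 1+0-0=1; pred: 19+0-3=16
Step 12: prey: 1+0-0=1; pred: 16+0-3=13
Step 13: prey: 1+0-0=1; pred: 13+0-2=11
Step 14: prey: 1+0-0=1; pred: 11+0-2=9
Step 15: prey: 1+0-0=1; pred: 9+0-1=8
No extinction within 15 steps

Answer: 16 both-alive 1 8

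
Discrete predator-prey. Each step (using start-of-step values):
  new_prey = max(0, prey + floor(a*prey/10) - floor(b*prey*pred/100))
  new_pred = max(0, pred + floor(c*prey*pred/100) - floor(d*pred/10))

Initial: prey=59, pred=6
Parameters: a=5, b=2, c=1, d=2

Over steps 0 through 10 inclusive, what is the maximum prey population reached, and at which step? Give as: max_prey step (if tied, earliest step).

Step 1: prey: 59+29-7=81; pred: 6+3-1=8
Step 2: prey: 81+40-12=109; pred: 8+6-1=13
Step 3: prey: 109+54-28=135; pred: 13+14-2=25
Step 4: prey: 135+67-67=135; pred: 25+33-5=53
Step 5: prey: 135+67-143=59; pred: 53+71-10=114
Step 6: prey: 59+29-134=0; pred: 114+67-22=159
Step 7: prey: 0+0-0=0; pred: 159+0-31=128
Step 8: prey: 0+0-0=0; pred: 128+0-25=103
Step 9: prey: 0+0-0=0; pred: 103+0-20=83
Step 10: prey: 0+0-0=0; pred: 83+0-16=67
Max prey = 135 at step 3

Answer: 135 3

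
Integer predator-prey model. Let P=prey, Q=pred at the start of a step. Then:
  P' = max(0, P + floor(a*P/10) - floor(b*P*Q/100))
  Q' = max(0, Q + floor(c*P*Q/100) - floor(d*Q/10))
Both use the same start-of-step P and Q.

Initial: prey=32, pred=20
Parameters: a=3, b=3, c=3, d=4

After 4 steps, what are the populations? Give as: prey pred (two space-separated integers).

Step 1: prey: 32+9-19=22; pred: 20+19-8=31
Step 2: prey: 22+6-20=8; pred: 31+20-12=39
Step 3: prey: 8+2-9=1; pred: 39+9-15=33
Step 4: prey: 1+0-0=1; pred: 33+0-13=20

Answer: 1 20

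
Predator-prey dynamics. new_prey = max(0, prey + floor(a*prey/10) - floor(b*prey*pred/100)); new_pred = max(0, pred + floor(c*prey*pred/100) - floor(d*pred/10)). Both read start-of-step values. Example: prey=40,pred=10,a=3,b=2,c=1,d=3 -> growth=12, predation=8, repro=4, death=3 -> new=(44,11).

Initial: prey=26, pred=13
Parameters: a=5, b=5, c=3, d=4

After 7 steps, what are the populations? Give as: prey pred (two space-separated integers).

Answer: 3 5

Derivation:
Step 1: prey: 26+13-16=23; pred: 13+10-5=18
Step 2: prey: 23+11-20=14; pred: 18+12-7=23
Step 3: prey: 14+7-16=5; pred: 23+9-9=23
Step 4: prey: 5+2-5=2; pred: 23+3-9=17
Step 5: prey: 2+1-1=2; pred: 17+1-6=12
Step 6: prey: 2+1-1=2; pred: 12+0-4=8
Step 7: prey: 2+1-0=3; pred: 8+0-3=5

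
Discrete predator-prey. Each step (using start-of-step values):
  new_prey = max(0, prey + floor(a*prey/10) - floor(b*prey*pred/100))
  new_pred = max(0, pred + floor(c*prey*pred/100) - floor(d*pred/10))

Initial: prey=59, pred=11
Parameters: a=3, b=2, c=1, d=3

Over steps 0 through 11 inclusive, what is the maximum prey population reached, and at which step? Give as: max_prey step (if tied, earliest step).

Answer: 66 2

Derivation:
Step 1: prey: 59+17-12=64; pred: 11+6-3=14
Step 2: prey: 64+19-17=66; pred: 14+8-4=18
Step 3: prey: 66+19-23=62; pred: 18+11-5=24
Step 4: prey: 62+18-29=51; pred: 24+14-7=31
Step 5: prey: 51+15-31=35; pred: 31+15-9=37
Step 6: prey: 35+10-25=20; pred: 37+12-11=38
Step 7: prey: 20+6-15=11; pred: 38+7-11=34
Step 8: prey: 11+3-7=7; pred: 34+3-10=27
Step 9: prey: 7+2-3=6; pred: 27+1-8=20
Step 10: prey: 6+1-2=5; pred: 20+1-6=15
Step 11: prey: 5+1-1=5; pred: 15+0-4=11
Max prey = 66 at step 2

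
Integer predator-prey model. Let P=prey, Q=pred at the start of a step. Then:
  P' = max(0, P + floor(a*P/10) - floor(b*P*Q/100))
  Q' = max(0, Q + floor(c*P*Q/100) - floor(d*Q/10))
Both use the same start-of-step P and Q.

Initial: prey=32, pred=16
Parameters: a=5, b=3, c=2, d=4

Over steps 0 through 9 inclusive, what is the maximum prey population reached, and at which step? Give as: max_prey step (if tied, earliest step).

Step 1: prey: 32+16-15=33; pred: 16+10-6=20
Step 2: prey: 33+16-19=30; pred: 20+13-8=25
Step 3: prey: 30+15-22=23; pred: 25+15-10=30
Step 4: prey: 23+11-20=14; pred: 30+13-12=31
Step 5: prey: 14+7-13=8; pred: 31+8-12=27
Step 6: prey: 8+4-6=6; pred: 27+4-10=21
Step 7: prey: 6+3-3=6; pred: 21+2-8=15
Step 8: prey: 6+3-2=7; pred: 15+1-6=10
Step 9: prey: 7+3-2=8; pred: 10+1-4=7
Max prey = 33 at step 1

Answer: 33 1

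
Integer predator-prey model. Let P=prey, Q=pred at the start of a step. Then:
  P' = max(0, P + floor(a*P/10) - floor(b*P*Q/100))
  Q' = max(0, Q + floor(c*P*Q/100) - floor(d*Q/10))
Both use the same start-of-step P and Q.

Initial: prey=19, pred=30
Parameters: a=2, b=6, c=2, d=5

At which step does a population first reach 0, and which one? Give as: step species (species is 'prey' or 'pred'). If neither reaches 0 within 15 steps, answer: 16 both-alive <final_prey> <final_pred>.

Step 1: prey: 19+3-34=0; pred: 30+11-15=26
First extinction: prey at step 1

Answer: 1 prey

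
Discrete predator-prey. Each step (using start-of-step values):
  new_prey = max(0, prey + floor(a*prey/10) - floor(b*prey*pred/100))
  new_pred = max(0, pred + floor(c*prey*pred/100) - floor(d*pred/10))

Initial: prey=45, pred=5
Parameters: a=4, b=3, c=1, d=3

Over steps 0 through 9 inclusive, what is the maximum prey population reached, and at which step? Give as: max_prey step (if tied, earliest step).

Answer: 86 4

Derivation:
Step 1: prey: 45+18-6=57; pred: 5+2-1=6
Step 2: prey: 57+22-10=69; pred: 6+3-1=8
Step 3: prey: 69+27-16=80; pred: 8+5-2=11
Step 4: prey: 80+32-26=86; pred: 11+8-3=16
Step 5: prey: 86+34-41=79; pred: 16+13-4=25
Step 6: prey: 79+31-59=51; pred: 25+19-7=37
Step 7: prey: 51+20-56=15; pred: 37+18-11=44
Step 8: prey: 15+6-19=2; pred: 44+6-13=37
Step 9: prey: 2+0-2=0; pred: 37+0-11=26
Max prey = 86 at step 4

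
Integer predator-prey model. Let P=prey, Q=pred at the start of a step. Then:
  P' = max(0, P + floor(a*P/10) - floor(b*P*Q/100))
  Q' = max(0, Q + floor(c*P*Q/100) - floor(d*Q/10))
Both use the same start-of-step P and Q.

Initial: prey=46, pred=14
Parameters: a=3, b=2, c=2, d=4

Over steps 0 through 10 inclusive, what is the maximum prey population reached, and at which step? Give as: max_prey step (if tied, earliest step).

Step 1: prey: 46+13-12=47; pred: 14+12-5=21
Step 2: prey: 47+14-19=42; pred: 21+19-8=32
Step 3: prey: 42+12-26=28; pred: 32+26-12=46
Step 4: prey: 28+8-25=11; pred: 46+25-18=53
Step 5: prey: 11+3-11=3; pred: 53+11-21=43
Step 6: prey: 3+0-2=1; pred: 43+2-17=28
Step 7: prey: 1+0-0=1; pred: 28+0-11=17
Step 8: prey: 1+0-0=1; pred: 17+0-6=11
Step 9: prey: 1+0-0=1; pred: 11+0-4=7
Step 10: prey: 1+0-0=1; pred: 7+0-2=5
Max prey = 47 at step 1

Answer: 47 1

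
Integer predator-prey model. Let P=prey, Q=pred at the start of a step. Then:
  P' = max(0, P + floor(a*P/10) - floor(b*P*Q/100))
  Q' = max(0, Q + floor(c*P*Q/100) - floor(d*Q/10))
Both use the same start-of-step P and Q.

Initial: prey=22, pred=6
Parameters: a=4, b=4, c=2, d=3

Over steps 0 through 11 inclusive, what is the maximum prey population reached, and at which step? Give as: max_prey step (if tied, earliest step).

Answer: 31 3

Derivation:
Step 1: prey: 22+8-5=25; pred: 6+2-1=7
Step 2: prey: 25+10-7=28; pred: 7+3-2=8
Step 3: prey: 28+11-8=31; pred: 8+4-2=10
Step 4: prey: 31+12-12=31; pred: 10+6-3=13
Step 5: prey: 31+12-16=27; pred: 13+8-3=18
Step 6: prey: 27+10-19=18; pred: 18+9-5=22
Step 7: prey: 18+7-15=10; pred: 22+7-6=23
Step 8: prey: 10+4-9=5; pred: 23+4-6=21
Step 9: prey: 5+2-4=3; pred: 21+2-6=17
Step 10: prey: 3+1-2=2; pred: 17+1-5=13
Step 11: prey: 2+0-1=1; pred: 13+0-3=10
Max prey = 31 at step 3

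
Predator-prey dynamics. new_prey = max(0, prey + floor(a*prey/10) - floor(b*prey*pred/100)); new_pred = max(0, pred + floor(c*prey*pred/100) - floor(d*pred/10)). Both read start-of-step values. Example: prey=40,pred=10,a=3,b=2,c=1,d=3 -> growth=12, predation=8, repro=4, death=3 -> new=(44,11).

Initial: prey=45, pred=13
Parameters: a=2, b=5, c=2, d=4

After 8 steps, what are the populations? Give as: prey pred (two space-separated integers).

Step 1: prey: 45+9-29=25; pred: 13+11-5=19
Step 2: prey: 25+5-23=7; pred: 19+9-7=21
Step 3: prey: 7+1-7=1; pred: 21+2-8=15
Step 4: prey: 1+0-0=1; pred: 15+0-6=9
Step 5: prey: 1+0-0=1; pred: 9+0-3=6
Step 6: prey: 1+0-0=1; pred: 6+0-2=4
Step 7: prey: 1+0-0=1; pred: 4+0-1=3
Step 8: prey: 1+0-0=1; pred: 3+0-1=2

Answer: 1 2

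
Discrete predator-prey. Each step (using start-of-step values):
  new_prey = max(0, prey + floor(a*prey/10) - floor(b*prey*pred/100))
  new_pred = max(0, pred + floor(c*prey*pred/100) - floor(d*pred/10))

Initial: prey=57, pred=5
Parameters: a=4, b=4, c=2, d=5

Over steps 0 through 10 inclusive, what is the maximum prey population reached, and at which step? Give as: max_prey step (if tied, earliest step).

Answer: 74 2

Derivation:
Step 1: prey: 57+22-11=68; pred: 5+5-2=8
Step 2: prey: 68+27-21=74; pred: 8+10-4=14
Step 3: prey: 74+29-41=62; pred: 14+20-7=27
Step 4: prey: 62+24-66=20; pred: 27+33-13=47
Step 5: prey: 20+8-37=0; pred: 47+18-23=42
Step 6: prey: 0+0-0=0; pred: 42+0-21=21
Step 7: prey: 0+0-0=0; pred: 21+0-10=11
Step 8: prey: 0+0-0=0; pred: 11+0-5=6
Step 9: prey: 0+0-0=0; pred: 6+0-3=3
Step 10: prey: 0+0-0=0; pred: 3+0-1=2
Max prey = 74 at step 2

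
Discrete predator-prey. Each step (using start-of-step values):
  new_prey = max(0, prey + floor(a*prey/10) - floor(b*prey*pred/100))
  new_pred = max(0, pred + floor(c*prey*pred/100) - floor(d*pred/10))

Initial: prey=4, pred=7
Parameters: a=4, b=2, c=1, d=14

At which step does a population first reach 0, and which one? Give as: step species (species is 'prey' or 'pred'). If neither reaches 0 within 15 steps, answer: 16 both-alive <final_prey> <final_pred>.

Step 1: prey: 4+1-0=5; pred: 7+0-9=0
First extinction: pred at step 1

Answer: 1 pred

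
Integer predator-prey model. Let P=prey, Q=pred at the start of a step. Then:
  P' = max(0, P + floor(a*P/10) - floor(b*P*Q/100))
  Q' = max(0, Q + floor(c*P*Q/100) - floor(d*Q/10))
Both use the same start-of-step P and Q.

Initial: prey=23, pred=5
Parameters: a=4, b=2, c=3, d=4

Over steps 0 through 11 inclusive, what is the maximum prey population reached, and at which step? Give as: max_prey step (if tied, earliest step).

Step 1: prey: 23+9-2=30; pred: 5+3-2=6
Step 2: prey: 30+12-3=39; pred: 6+5-2=9
Step 3: prey: 39+15-7=47; pred: 9+10-3=16
Step 4: prey: 47+18-15=50; pred: 16+22-6=32
Step 5: prey: 50+20-32=38; pred: 32+48-12=68
Step 6: prey: 38+15-51=2; pred: 68+77-27=118
Step 7: prey: 2+0-4=0; pred: 118+7-47=78
Step 8: prey: 0+0-0=0; pred: 78+0-31=47
Step 9: prey: 0+0-0=0; pred: 47+0-18=29
Step 10: prey: 0+0-0=0; pred: 29+0-11=18
Step 11: prey: 0+0-0=0; pred: 18+0-7=11
Max prey = 50 at step 4

Answer: 50 4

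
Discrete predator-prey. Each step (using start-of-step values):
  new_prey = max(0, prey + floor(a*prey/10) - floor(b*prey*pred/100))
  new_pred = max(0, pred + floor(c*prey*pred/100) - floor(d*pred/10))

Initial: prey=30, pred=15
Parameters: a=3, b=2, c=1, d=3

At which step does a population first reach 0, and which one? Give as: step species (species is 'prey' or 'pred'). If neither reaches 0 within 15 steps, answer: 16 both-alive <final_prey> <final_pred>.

Step 1: prey: 30+9-9=30; pred: 15+4-4=15
Steps 2-15: state stable at prey=30, pred=15 (no change)
No extinction within 15 steps

Answer: 16 both-alive 30 15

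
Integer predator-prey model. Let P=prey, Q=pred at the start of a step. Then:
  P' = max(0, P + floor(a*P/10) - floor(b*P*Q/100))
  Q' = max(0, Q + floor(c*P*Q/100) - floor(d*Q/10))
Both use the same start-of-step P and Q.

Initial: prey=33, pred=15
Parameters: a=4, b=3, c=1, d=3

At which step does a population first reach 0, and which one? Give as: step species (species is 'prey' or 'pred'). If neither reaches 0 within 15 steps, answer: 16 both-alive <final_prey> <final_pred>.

Answer: 16 both-alive 48 11

Derivation:
Step 1: prey: 33+13-14=32; pred: 15+4-4=15
Step 2: prey: 32+12-14=30; pred: 15+4-4=15
Step 3: prey: 30+12-13=29; pred: 15+4-4=15
Step 4: prey: 29+11-13=27; pred: 15+4-4=15
Step 5: prey: 27+10-12=25; pred: 15+4-4=15
Step 6: prey: 25+10-11=24; pred: 15+3-4=14
Step 7: prey: 24+9-10=23; pred: 14+3-4=13
Step 8: prey: 23+9-8=24; pred: 13+2-3=12
Step 9: prey: 24+9-8=25; pred: 12+2-3=11
Step 10: prey: 25+10-8=27; pred: 11+2-3=10
Step 11: prey: 27+10-8=29; pred: 10+2-3=9
Step 12: prey: 29+11-7=33; pred: 9+2-2=9
Step 13: prey: 33+13-8=38; pred: 9+2-2=9
Step 14: prey: 38+15-10=43; pred: 9+3-2=10
Step 15: prey: 43+17-12=48; pred: 10+4-3=11
No extinction within 15 steps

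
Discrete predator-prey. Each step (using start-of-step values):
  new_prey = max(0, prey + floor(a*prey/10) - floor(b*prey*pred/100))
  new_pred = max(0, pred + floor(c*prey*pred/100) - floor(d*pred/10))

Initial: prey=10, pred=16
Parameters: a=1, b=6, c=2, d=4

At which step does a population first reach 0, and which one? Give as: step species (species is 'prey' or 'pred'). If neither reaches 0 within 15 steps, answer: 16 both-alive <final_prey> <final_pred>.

Answer: 16 both-alive 1 2

Derivation:
Step 1: prey: 10+1-9=2; pred: 16+3-6=13
Step 2: prey: 2+0-1=1; pred: 13+0-5=8
Step 3: prey: 1+0-0=1; pred: 8+0-3=5
Step 4: prey: 1+0-0=1; pred: 5+0-2=3
Step 5: prey: 1+0-0=1; pred: 3+0-1=2
Step 6: prey: 1+0-0=1; pred: 2+0-0=2
Steps 7-15: state stable at prey=1, pred=2 (no change)
No extinction within 15 steps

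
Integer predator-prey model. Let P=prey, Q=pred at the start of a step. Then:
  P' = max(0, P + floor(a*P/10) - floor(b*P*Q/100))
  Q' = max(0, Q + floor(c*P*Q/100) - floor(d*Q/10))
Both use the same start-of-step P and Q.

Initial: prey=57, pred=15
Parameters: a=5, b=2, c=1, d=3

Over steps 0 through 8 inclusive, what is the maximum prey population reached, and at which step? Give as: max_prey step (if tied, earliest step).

Step 1: prey: 57+28-17=68; pred: 15+8-4=19
Step 2: prey: 68+34-25=77; pred: 19+12-5=26
Step 3: prey: 77+38-40=75; pred: 26+20-7=39
Step 4: prey: 75+37-58=54; pred: 39+29-11=57
Step 5: prey: 54+27-61=20; pred: 57+30-17=70
Step 6: prey: 20+10-28=2; pred: 70+14-21=63
Step 7: prey: 2+1-2=1; pred: 63+1-18=46
Step 8: prey: 1+0-0=1; pred: 46+0-13=33
Max prey = 77 at step 2

Answer: 77 2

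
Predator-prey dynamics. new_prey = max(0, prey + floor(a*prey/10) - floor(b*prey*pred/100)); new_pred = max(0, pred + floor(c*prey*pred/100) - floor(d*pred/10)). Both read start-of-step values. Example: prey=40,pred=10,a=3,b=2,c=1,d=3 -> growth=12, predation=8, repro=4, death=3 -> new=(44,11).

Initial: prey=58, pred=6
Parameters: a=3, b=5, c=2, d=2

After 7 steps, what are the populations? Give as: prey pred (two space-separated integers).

Answer: 0 19

Derivation:
Step 1: prey: 58+17-17=58; pred: 6+6-1=11
Step 2: prey: 58+17-31=44; pred: 11+12-2=21
Step 3: prey: 44+13-46=11; pred: 21+18-4=35
Step 4: prey: 11+3-19=0; pred: 35+7-7=35
Step 5: prey: 0+0-0=0; pred: 35+0-7=28
Step 6: prey: 0+0-0=0; pred: 28+0-5=23
Step 7: prey: 0+0-0=0; pred: 23+0-4=19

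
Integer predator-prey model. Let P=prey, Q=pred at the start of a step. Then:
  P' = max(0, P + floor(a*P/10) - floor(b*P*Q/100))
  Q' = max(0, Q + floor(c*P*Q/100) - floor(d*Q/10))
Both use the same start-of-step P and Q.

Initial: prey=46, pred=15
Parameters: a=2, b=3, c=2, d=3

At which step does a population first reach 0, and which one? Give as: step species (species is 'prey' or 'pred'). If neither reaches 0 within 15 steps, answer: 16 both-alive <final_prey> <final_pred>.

Step 1: prey: 46+9-20=35; pred: 15+13-4=24
Step 2: prey: 35+7-25=17; pred: 24+16-7=33
Step 3: prey: 17+3-16=4; pred: 33+11-9=35
Step 4: prey: 4+0-4=0; pred: 35+2-10=27
First extinction: prey at step 4

Answer: 4 prey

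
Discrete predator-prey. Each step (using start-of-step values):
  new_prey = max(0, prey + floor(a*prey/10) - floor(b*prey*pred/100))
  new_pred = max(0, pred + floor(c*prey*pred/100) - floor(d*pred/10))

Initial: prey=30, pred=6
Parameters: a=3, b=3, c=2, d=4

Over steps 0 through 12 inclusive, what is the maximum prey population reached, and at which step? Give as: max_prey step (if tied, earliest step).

Answer: 39 3

Derivation:
Step 1: prey: 30+9-5=34; pred: 6+3-2=7
Step 2: prey: 34+10-7=37; pred: 7+4-2=9
Step 3: prey: 37+11-9=39; pred: 9+6-3=12
Step 4: prey: 39+11-14=36; pred: 12+9-4=17
Step 5: prey: 36+10-18=28; pred: 17+12-6=23
Step 6: prey: 28+8-19=17; pred: 23+12-9=26
Step 7: prey: 17+5-13=9; pred: 26+8-10=24
Step 8: prey: 9+2-6=5; pred: 24+4-9=19
Step 9: prey: 5+1-2=4; pred: 19+1-7=13
Step 10: prey: 4+1-1=4; pred: 13+1-5=9
Step 11: prey: 4+1-1=4; pred: 9+0-3=6
Step 12: prey: 4+1-0=5; pred: 6+0-2=4
Max prey = 39 at step 3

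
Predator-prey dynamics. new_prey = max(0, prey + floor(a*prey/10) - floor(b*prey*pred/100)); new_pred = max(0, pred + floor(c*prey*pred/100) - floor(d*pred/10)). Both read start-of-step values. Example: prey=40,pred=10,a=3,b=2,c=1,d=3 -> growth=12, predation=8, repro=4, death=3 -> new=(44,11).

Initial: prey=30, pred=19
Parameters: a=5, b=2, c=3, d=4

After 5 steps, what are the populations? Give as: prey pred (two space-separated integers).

Answer: 0 53

Derivation:
Step 1: prey: 30+15-11=34; pred: 19+17-7=29
Step 2: prey: 34+17-19=32; pred: 29+29-11=47
Step 3: prey: 32+16-30=18; pred: 47+45-18=74
Step 4: prey: 18+9-26=1; pred: 74+39-29=84
Step 5: prey: 1+0-1=0; pred: 84+2-33=53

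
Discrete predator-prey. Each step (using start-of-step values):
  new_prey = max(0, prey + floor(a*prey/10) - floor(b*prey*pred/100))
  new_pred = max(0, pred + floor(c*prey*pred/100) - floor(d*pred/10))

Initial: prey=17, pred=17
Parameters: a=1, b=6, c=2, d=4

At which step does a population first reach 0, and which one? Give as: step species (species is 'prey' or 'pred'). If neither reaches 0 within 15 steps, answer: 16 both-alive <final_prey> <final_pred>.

Answer: 16 both-alive 1 2

Derivation:
Step 1: prey: 17+1-17=1; pred: 17+5-6=16
Step 2: prey: 1+0-0=1; pred: 16+0-6=10
Step 3: prey: 1+0-0=1; pred: 10+0-4=6
Step 4: prey: 1+0-0=1; pred: 6+0-2=4
Step 5: prey: 1+0-0=1; pred: 4+0-1=3
Step 6: prey: 1+0-0=1; pred: 3+0-1=2
Step 7: prey: 1+0-0=1; pred: 2+0-0=2
Steps 8-15: state stable at prey=1, pred=2 (no change)
No extinction within 15 steps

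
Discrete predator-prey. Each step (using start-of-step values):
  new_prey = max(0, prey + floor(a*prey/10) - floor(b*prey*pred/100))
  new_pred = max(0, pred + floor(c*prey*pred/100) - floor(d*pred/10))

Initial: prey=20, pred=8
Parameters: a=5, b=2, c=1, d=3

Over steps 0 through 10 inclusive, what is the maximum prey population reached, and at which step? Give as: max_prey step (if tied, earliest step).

Step 1: prey: 20+10-3=27; pred: 8+1-2=7
Step 2: prey: 27+13-3=37; pred: 7+1-2=6
Step 3: prey: 37+18-4=51; pred: 6+2-1=7
Step 4: prey: 51+25-7=69; pred: 7+3-2=8
Step 5: prey: 69+34-11=92; pred: 8+5-2=11
Step 6: prey: 92+46-20=118; pred: 11+10-3=18
Step 7: prey: 118+59-42=135; pred: 18+21-5=34
Step 8: prey: 135+67-91=111; pred: 34+45-10=69
Step 9: prey: 111+55-153=13; pred: 69+76-20=125
Step 10: prey: 13+6-32=0; pred: 125+16-37=104
Max prey = 135 at step 7

Answer: 135 7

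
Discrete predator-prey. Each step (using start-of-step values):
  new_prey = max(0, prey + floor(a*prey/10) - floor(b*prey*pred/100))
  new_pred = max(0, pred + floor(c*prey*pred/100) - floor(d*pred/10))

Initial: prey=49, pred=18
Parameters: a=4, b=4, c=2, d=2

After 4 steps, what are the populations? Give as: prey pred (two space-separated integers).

Step 1: prey: 49+19-35=33; pred: 18+17-3=32
Step 2: prey: 33+13-42=4; pred: 32+21-6=47
Step 3: prey: 4+1-7=0; pred: 47+3-9=41
Step 4: prey: 0+0-0=0; pred: 41+0-8=33

Answer: 0 33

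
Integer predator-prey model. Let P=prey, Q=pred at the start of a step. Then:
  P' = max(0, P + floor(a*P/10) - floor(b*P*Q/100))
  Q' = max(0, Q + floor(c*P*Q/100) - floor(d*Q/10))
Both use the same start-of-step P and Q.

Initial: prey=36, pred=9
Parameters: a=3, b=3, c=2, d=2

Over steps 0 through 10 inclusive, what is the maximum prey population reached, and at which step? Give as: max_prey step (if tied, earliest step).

Step 1: prey: 36+10-9=37; pred: 9+6-1=14
Step 2: prey: 37+11-15=33; pred: 14+10-2=22
Step 3: prey: 33+9-21=21; pred: 22+14-4=32
Step 4: prey: 21+6-20=7; pred: 32+13-6=39
Step 5: prey: 7+2-8=1; pred: 39+5-7=37
Step 6: prey: 1+0-1=0; pred: 37+0-7=30
Step 7: prey: 0+0-0=0; pred: 30+0-6=24
Step 8: prey: 0+0-0=0; pred: 24+0-4=20
Step 9: prey: 0+0-0=0; pred: 20+0-4=16
Step 10: prey: 0+0-0=0; pred: 16+0-3=13
Max prey = 37 at step 1

Answer: 37 1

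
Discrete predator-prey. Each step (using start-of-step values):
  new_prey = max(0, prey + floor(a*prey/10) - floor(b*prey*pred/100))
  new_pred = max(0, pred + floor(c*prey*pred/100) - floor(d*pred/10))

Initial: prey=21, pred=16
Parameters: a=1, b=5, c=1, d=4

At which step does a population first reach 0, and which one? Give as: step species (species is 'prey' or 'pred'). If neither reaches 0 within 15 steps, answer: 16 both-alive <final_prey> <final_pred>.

Answer: 16 both-alive 2 2

Derivation:
Step 1: prey: 21+2-16=7; pred: 16+3-6=13
Step 2: prey: 7+0-4=3; pred: 13+0-5=8
Step 3: prey: 3+0-1=2; pred: 8+0-3=5
Step 4: prey: 2+0-0=2; pred: 5+0-2=3
Step 5: prey: 2+0-0=2; pred: 3+0-1=2
Step 6: prey: 2+0-0=2; pred: 2+0-0=2
Steps 7-15: state stable at prey=2, pred=2 (no change)
No extinction within 15 steps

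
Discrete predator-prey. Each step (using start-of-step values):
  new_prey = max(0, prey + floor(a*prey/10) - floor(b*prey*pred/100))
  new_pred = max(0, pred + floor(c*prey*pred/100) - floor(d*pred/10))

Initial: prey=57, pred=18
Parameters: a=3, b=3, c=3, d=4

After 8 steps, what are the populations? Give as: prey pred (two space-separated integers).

Answer: 0 5

Derivation:
Step 1: prey: 57+17-30=44; pred: 18+30-7=41
Step 2: prey: 44+13-54=3; pred: 41+54-16=79
Step 3: prey: 3+0-7=0; pred: 79+7-31=55
Step 4: prey: 0+0-0=0; pred: 55+0-22=33
Step 5: prey: 0+0-0=0; pred: 33+0-13=20
Step 6: prey: 0+0-0=0; pred: 20+0-8=12
Step 7: prey: 0+0-0=0; pred: 12+0-4=8
Step 8: prey: 0+0-0=0; pred: 8+0-3=5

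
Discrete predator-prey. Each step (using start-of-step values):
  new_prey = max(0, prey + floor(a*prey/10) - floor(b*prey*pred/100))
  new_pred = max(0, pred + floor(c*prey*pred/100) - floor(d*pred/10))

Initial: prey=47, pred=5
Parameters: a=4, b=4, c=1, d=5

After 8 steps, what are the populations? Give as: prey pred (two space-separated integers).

Step 1: prey: 47+18-9=56; pred: 5+2-2=5
Step 2: prey: 56+22-11=67; pred: 5+2-2=5
Step 3: prey: 67+26-13=80; pred: 5+3-2=6
Step 4: prey: 80+32-19=93; pred: 6+4-3=7
Step 5: prey: 93+37-26=104; pred: 7+6-3=10
Step 6: prey: 104+41-41=104; pred: 10+10-5=15
Step 7: prey: 104+41-62=83; pred: 15+15-7=23
Step 8: prey: 83+33-76=40; pred: 23+19-11=31

Answer: 40 31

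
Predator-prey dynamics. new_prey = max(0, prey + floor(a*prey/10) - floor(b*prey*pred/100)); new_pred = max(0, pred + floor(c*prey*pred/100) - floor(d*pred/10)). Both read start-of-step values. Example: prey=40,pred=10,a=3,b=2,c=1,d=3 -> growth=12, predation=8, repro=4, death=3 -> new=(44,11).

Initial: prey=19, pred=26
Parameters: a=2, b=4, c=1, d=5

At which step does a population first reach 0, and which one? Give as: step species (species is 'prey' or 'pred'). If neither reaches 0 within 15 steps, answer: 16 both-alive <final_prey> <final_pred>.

Step 1: prey: 19+3-19=3; pred: 26+4-13=17
Step 2: prey: 3+0-2=1; pred: 17+0-8=9
Step 3: prey: 1+0-0=1; pred: 9+0-4=5
Step 4: prey: 1+0-0=1; pred: 5+0-2=3
Step 5: prey: 1+0-0=1; pred: 3+0-1=2
Step 6: prey: 1+0-0=1; pred: 2+0-1=1
Step 7: prey: 1+0-0=1; pred: 1+0-0=1
Steps 8-15: state stable at prey=1, pred=1 (no change)
No extinction within 15 steps

Answer: 16 both-alive 1 1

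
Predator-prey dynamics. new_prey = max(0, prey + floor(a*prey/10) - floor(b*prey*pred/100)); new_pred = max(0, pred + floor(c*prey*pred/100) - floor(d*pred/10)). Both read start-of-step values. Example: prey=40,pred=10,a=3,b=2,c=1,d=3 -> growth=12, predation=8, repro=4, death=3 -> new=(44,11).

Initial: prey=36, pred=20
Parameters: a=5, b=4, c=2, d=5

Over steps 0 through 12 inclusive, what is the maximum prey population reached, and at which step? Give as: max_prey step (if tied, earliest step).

Step 1: prey: 36+18-28=26; pred: 20+14-10=24
Step 2: prey: 26+13-24=15; pred: 24+12-12=24
Step 3: prey: 15+7-14=8; pred: 24+7-12=19
Step 4: prey: 8+4-6=6; pred: 19+3-9=13
Step 5: prey: 6+3-3=6; pred: 13+1-6=8
Step 6: prey: 6+3-1=8; pred: 8+0-4=4
Step 7: prey: 8+4-1=11; pred: 4+0-2=2
Step 8: prey: 11+5-0=16; pred: 2+0-1=1
Step 9: prey: 16+8-0=24; pred: 1+0-0=1
Step 10: prey: 24+12-0=36; pred: 1+0-0=1
Step 11: prey: 36+18-1=53; pred: 1+0-0=1
Step 12: prey: 53+26-2=77; pred: 1+1-0=2
Max prey = 77 at step 12

Answer: 77 12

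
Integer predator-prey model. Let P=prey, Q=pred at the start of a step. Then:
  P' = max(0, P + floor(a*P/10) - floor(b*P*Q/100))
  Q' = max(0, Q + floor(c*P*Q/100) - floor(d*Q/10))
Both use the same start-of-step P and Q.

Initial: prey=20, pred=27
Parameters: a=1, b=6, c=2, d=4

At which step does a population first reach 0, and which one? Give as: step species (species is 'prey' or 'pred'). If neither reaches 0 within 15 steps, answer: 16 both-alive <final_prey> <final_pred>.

Step 1: prey: 20+2-32=0; pred: 27+10-10=27
First extinction: prey at step 1

Answer: 1 prey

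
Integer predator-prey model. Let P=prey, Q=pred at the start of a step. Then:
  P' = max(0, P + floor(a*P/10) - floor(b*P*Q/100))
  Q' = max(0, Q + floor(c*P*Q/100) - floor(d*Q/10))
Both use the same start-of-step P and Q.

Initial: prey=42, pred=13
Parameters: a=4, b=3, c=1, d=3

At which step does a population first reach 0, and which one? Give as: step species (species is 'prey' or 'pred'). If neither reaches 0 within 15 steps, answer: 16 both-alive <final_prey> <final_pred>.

Answer: 16 both-alive 31 6

Derivation:
Step 1: prey: 42+16-16=42; pred: 13+5-3=15
Step 2: prey: 42+16-18=40; pred: 15+6-4=17
Step 3: prey: 40+16-20=36; pred: 17+6-5=18
Step 4: prey: 36+14-19=31; pred: 18+6-5=19
Step 5: prey: 31+12-17=26; pred: 19+5-5=19
Step 6: prey: 26+10-14=22; pred: 19+4-5=18
Step 7: prey: 22+8-11=19; pred: 18+3-5=16
Step 8: prey: 19+7-9=17; pred: 16+3-4=15
Step 9: prey: 17+6-7=16; pred: 15+2-4=13
Step 10: prey: 16+6-6=16; pred: 13+2-3=12
Step 11: prey: 16+6-5=17; pred: 12+1-3=10
Step 12: prey: 17+6-5=18; pred: 10+1-3=8
Step 13: prey: 18+7-4=21; pred: 8+1-2=7
Step 14: prey: 21+8-4=25; pred: 7+1-2=6
Step 15: prey: 25+10-4=31; pred: 6+1-1=6
No extinction within 15 steps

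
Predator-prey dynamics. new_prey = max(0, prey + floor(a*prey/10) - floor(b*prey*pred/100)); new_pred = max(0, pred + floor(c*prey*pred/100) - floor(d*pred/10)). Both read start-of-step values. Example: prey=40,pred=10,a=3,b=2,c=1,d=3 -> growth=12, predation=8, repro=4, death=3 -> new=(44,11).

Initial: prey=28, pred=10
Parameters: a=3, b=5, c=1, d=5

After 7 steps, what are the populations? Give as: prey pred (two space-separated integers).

Answer: 45 1

Derivation:
Step 1: prey: 28+8-14=22; pred: 10+2-5=7
Step 2: prey: 22+6-7=21; pred: 7+1-3=5
Step 3: prey: 21+6-5=22; pred: 5+1-2=4
Step 4: prey: 22+6-4=24; pred: 4+0-2=2
Step 5: prey: 24+7-2=29; pred: 2+0-1=1
Step 6: prey: 29+8-1=36; pred: 1+0-0=1
Step 7: prey: 36+10-1=45; pred: 1+0-0=1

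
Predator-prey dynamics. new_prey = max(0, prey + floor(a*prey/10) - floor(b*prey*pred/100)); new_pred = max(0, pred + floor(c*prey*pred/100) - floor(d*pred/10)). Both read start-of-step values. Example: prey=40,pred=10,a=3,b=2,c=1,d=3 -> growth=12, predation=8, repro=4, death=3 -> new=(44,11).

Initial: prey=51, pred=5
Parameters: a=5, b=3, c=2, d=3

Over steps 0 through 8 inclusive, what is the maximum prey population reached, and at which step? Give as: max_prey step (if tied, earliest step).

Step 1: prey: 51+25-7=69; pred: 5+5-1=9
Step 2: prey: 69+34-18=85; pred: 9+12-2=19
Step 3: prey: 85+42-48=79; pred: 19+32-5=46
Step 4: prey: 79+39-109=9; pred: 46+72-13=105
Step 5: prey: 9+4-28=0; pred: 105+18-31=92
Step 6: prey: 0+0-0=0; pred: 92+0-27=65
Step 7: prey: 0+0-0=0; pred: 65+0-19=46
Step 8: prey: 0+0-0=0; pred: 46+0-13=33
Max prey = 85 at step 2

Answer: 85 2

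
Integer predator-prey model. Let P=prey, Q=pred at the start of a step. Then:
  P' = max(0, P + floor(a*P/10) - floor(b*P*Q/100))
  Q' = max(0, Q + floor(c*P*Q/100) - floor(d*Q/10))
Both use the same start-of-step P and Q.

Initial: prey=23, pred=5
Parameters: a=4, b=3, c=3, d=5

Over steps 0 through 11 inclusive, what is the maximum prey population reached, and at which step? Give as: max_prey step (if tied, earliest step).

Answer: 43 4

Derivation:
Step 1: prey: 23+9-3=29; pred: 5+3-2=6
Step 2: prey: 29+11-5=35; pred: 6+5-3=8
Step 3: prey: 35+14-8=41; pred: 8+8-4=12
Step 4: prey: 41+16-14=43; pred: 12+14-6=20
Step 5: prey: 43+17-25=35; pred: 20+25-10=35
Step 6: prey: 35+14-36=13; pred: 35+36-17=54
Step 7: prey: 13+5-21=0; pred: 54+21-27=48
Step 8: prey: 0+0-0=0; pred: 48+0-24=24
Step 9: prey: 0+0-0=0; pred: 24+0-12=12
Step 10: prey: 0+0-0=0; pred: 12+0-6=6
Step 11: prey: 0+0-0=0; pred: 6+0-3=3
Max prey = 43 at step 4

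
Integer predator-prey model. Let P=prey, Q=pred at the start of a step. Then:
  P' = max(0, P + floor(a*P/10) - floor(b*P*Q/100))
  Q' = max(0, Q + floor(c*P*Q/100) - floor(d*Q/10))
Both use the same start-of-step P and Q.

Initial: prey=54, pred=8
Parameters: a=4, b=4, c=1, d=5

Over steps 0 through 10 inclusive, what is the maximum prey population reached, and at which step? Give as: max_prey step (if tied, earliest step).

Step 1: prey: 54+21-17=58; pred: 8+4-4=8
Step 2: prey: 58+23-18=63; pred: 8+4-4=8
Step 3: prey: 63+25-20=68; pred: 8+5-4=9
Step 4: prey: 68+27-24=71; pred: 9+6-4=11
Step 5: prey: 71+28-31=68; pred: 11+7-5=13
Step 6: prey: 68+27-35=60; pred: 13+8-6=15
Step 7: prey: 60+24-36=48; pred: 15+9-7=17
Step 8: prey: 48+19-32=35; pred: 17+8-8=17
Step 9: prey: 35+14-23=26; pred: 17+5-8=14
Step 10: prey: 26+10-14=22; pred: 14+3-7=10
Max prey = 71 at step 4

Answer: 71 4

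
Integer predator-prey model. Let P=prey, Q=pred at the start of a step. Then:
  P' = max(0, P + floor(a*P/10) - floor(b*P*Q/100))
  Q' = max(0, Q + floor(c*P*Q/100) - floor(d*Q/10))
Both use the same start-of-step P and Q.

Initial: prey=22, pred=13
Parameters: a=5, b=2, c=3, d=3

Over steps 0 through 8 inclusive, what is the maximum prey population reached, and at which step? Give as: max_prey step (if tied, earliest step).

Step 1: prey: 22+11-5=28; pred: 13+8-3=18
Step 2: prey: 28+14-10=32; pred: 18+15-5=28
Step 3: prey: 32+16-17=31; pred: 28+26-8=46
Step 4: prey: 31+15-28=18; pred: 46+42-13=75
Step 5: prey: 18+9-27=0; pred: 75+40-22=93
Step 6: prey: 0+0-0=0; pred: 93+0-27=66
Step 7: prey: 0+0-0=0; pred: 66+0-19=47
Step 8: prey: 0+0-0=0; pred: 47+0-14=33
Max prey = 32 at step 2

Answer: 32 2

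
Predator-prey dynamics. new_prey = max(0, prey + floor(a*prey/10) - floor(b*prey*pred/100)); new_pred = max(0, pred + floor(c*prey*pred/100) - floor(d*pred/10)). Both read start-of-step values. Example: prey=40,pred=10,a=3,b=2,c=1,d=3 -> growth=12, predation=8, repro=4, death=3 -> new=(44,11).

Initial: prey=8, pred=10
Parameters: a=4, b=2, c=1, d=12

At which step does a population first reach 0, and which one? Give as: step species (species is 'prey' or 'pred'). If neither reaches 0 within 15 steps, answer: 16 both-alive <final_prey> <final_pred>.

Answer: 1 pred

Derivation:
Step 1: prey: 8+3-1=10; pred: 10+0-12=0
First extinction: pred at step 1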